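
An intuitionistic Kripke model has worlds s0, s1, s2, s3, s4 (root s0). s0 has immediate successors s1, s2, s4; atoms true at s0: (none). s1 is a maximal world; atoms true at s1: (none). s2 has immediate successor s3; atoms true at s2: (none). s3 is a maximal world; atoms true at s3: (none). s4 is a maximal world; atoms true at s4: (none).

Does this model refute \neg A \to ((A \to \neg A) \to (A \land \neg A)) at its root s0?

s0 \nVdash \neg A \to ((A \to \neg A) \to (A \land \neg A)): already at s0 itself, s0 \Vdash \neg A but s0 \nVdash (A \to \neg A) \to (A \land \neg A).
s0 \nVdash (A \to \neg A) \to (A \land \neg A): already at s0 itself, s0 \Vdash A \to \neg A but s0 \nVdash A \land \neg A.
s0 \nVdash A \land \neg A since s0 fails A.
So the root s0 does not force \neg A \to ((A \to \neg A) \to (A \land \neg A)); the model is a countermodel.

Yes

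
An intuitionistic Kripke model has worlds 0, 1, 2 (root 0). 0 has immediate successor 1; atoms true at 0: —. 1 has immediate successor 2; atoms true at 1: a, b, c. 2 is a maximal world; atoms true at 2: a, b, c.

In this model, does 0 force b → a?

0 ⊩ b → a: every world accessible from 0 that forces b (namely 1, 2) also forces a.

Yes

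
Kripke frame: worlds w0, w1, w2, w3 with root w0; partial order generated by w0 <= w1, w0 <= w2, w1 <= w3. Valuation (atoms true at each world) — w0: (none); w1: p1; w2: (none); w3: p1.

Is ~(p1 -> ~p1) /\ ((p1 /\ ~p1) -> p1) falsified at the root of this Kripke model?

w0 ||-/- ~(p1 -> ~p1) /\ ((p1 /\ ~p1) -> p1) since w0 fails ~(p1 -> ~p1).
So the root w0 does not force ~(p1 -> ~p1) /\ ((p1 /\ ~p1) -> p1); the model is a countermodel.

Yes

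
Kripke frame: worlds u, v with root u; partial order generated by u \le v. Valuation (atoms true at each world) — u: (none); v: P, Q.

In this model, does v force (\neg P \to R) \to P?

Yes

v \Vdash (\neg P \to R) \to P: every world accessible from v that forces \neg P \to R (namely v) also forces P.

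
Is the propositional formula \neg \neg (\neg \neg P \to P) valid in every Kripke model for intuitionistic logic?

Yes

This is the double negation of double-negation elimination, which is intuitionistically derivable.
By Glivenko's theorem the double negation of any classical propositional tautology is intuitionistically provable; \neg \neg P \to P is classically a tautology.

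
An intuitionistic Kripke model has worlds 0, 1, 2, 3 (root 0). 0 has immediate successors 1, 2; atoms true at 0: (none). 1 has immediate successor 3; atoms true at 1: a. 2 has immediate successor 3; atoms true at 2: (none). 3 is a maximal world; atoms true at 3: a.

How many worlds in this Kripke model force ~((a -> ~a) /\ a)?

0: forces it.
1: forces it.
2: forces it.
3: forces it.
Worlds forcing the formula: {0, 1, 2, 3}.

4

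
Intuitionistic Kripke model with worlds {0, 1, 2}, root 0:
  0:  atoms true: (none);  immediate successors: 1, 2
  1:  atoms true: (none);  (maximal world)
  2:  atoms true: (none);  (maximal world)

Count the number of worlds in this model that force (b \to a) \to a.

0

0: does not force it — 0 \nVdash (b \to a) \to a: already at 0 itself, 0 \Vdash b \to a but 0 \nVdash a.
1: does not force it — 1 \nVdash (b \to a) \to a: already at 1 itself, 1 \Vdash b \to a but 1 \nVdash a.
2: does not force it.
Worlds forcing the formula: { }.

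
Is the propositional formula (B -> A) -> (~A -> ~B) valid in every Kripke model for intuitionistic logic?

This is the forward direction of contraposition, which is intuitionistically derivable.
Assume B -> A and ~A. If B held then A would follow, contradicting ~A; so ~B.

Yes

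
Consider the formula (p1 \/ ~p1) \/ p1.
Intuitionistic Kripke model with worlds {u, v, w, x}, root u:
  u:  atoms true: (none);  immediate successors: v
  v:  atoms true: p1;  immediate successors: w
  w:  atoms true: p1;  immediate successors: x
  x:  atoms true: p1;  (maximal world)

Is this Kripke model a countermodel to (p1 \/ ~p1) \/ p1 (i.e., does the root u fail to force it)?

Yes

u ||-/- (p1 \/ ~p1) \/ p1: neither disjunct is forced at u.
u ||-/- p1 \/ ~p1: neither disjunct is forced at u.
u lacks atom p1, so u ||-/- p1.
So the root u does not force (p1 \/ ~p1) \/ p1; the model is a countermodel.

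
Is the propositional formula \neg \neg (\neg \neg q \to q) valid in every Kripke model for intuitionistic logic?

This is the double negation of double-negation elimination, which is intuitionistically derivable.
By Glivenko's theorem the double negation of any classical propositional tautology is intuitionistically provable; \neg \neg q \to q is classically a tautology.

Yes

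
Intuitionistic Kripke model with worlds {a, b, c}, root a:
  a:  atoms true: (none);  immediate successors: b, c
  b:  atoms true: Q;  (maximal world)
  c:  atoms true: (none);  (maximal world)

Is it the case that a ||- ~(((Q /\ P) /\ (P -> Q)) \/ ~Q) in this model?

No

a ||-/- ~(((Q /\ P) /\ (P -> Q)) \/ ~Q) since c is accessible from a and c ||- ((Q /\ P) /\ (P -> Q)) \/ ~Q.
c ||- ((Q /\ P) /\ (P -> Q)) \/ ~Q via the disjunct ~Q.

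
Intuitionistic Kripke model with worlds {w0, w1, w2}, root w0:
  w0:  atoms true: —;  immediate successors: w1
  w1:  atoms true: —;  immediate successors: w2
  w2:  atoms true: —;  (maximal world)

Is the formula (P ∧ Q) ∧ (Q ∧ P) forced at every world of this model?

No

Not every world: w0 ⊮ (P ∧ Q) ∧ (Q ∧ P).
w0 ⊮ (P ∧ Q) ∧ (Q ∧ P) since w0 fails P ∧ Q.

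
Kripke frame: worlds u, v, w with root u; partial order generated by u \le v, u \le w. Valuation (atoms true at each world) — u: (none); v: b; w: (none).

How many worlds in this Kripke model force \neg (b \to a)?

1

u: does not force it — u \nVdash \neg (b \to a) since w is accessible from u and w \Vdash b \to a.
v: forces it.
w: does not force it — w \nVdash \neg (b \to a) since w is accessible from w and w \Vdash b \to a.
Worlds forcing the formula: {v}.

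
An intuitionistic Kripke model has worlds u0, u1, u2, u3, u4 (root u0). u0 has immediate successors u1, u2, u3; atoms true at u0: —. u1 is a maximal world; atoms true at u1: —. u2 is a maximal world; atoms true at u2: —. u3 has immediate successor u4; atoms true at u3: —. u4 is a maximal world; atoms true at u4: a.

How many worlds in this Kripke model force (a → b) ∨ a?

u0: does not force it — u0 ⊮ (a → b) ∨ a: neither disjunct is forced at u0.
u1: forces it.
u2: forces it.
u3: does not force it.
u4: forces it.
Worlds forcing the formula: {u1, u2, u4}.

3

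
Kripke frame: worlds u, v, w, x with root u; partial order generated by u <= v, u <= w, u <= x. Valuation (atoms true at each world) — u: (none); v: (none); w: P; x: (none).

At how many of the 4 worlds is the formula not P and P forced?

u: does not force it — u does not force not P and P since u fails not P.
v: does not force it — v does not force not P and P since v fails P.
w: does not force it — w does not force not P and P since w fails not P.
x: does not force it.
Worlds forcing the formula: { }.

0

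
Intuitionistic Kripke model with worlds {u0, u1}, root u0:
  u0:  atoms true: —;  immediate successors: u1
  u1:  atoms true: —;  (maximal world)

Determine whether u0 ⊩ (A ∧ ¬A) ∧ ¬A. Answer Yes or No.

u0 ⊮ (A ∧ ¬A) ∧ ¬A since u0 fails A ∧ ¬A.

No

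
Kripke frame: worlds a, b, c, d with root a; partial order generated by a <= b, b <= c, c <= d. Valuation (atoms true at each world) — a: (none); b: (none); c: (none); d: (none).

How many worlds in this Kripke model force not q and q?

0

a: does not force it — a does not force not q and q since a fails q.
b: does not force it — b does not force not q and q since b fails q.
c: does not force it.
d: does not force it.
Worlds forcing the formula: { }.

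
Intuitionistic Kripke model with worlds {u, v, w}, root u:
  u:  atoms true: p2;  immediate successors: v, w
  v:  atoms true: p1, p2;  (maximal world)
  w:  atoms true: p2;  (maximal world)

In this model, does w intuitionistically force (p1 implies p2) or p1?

w forces (p1 implies p2) or p1 via the disjunct p1 implies p2.

Yes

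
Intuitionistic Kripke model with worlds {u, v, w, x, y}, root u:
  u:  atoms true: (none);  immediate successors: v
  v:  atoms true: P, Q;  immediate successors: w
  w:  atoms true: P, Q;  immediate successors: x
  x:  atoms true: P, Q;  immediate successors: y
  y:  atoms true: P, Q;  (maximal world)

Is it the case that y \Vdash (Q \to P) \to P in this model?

y \Vdash (Q \to P) \to P: every world accessible from y that forces Q \to P (namely y) also forces P.

Yes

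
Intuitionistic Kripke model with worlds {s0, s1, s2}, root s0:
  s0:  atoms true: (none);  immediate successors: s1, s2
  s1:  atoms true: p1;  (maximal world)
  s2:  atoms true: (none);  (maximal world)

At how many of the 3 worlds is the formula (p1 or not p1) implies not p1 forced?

s0: does not force it — s0 does not force (p1 or not p1) implies not p1: at the accessible world s1, s1 forces p1 or not p1 but s1 does not force not p1.
s1: does not force it — s1 does not force (p1 or not p1) implies not p1: already at s1 itself, s1 forces p1 or not p1 but s1 does not force not p1.
s2: forces it.
Worlds forcing the formula: {s2}.

1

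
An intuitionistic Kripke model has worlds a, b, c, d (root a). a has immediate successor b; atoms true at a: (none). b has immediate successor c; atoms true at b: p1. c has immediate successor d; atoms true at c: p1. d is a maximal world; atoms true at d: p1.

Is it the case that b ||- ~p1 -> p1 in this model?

b ||- ~p1 -> p1 vacuously: no world accessible from b forces the antecedent ~p1.

Yes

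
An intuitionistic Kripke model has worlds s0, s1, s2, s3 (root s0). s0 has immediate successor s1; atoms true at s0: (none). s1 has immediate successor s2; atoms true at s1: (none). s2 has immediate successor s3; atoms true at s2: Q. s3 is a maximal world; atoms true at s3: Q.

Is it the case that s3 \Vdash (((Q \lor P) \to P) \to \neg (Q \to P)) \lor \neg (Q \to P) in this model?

Yes

s3 \Vdash (((Q \lor P) \to P) \to \neg (Q \to P)) \lor \neg (Q \to P) via the disjunct ((Q \lor P) \to P) \to \neg (Q \to P).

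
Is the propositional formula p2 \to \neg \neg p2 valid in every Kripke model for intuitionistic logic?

Yes

This is double-negation introduction, which is intuitionistically derivable.
If a world forces p2 then every accessible world forces p2 (persistence), so none forces \neg p2; hence \neg \neg p2.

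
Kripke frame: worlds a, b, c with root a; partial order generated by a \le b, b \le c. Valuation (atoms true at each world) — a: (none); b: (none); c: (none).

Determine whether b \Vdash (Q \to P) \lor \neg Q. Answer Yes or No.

b \Vdash (Q \to P) \lor \neg Q via the disjunct Q \to P.

Yes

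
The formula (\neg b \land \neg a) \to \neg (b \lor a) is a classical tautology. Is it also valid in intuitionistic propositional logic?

This is a constructively valid De Morgan direction (conjunction of negations to negated disjunction), which is intuitionistically derivable.
If both \neg b and \neg a hold at a world, no accessible world forces b or forces a, so none forces b \lor a.

Yes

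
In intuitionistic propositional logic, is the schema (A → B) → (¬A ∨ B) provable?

This is the material-implication-as-disjunction principle, which is not intuitionistically valid.
A Kripke countermodel: worlds w0, w1; order generated by w0 ≤ w1; atoms true at each world — w0:{}; w1:{A,B}.
w0 ⊮ (A → B) → (¬A ∨ B): already at w0 itself, w0 ⊩ A → B but w0 ⊮ ¬A ∨ B.
w0 ⊮ ¬A ∨ B: neither disjunct is forced at w0.
w0 ⊮ ¬A since w1 is accessible from w0 and w1 ⊩ A.
So the root w0 does not force the formula.

No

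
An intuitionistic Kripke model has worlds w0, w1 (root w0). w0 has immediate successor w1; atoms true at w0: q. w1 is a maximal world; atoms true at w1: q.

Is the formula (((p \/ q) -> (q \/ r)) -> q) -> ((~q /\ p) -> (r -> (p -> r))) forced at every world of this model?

Yes

w0 ||- (((p \/ q) -> (q \/ r)) -> q) -> ((~q /\ p) -> (r -> (p -> r))): every world accessible from w0 that forces ((p \/ q) -> (q \/ r)) -> q (namely w0, w1) also forces (~q /\ p) -> (r -> (p -> r)).
Since the root w0 forces (((p \/ q) -> (q \/ r)) -> q) -> ((~q /\ p) -> (r -> (p -> r))) and forcing is persistent (monotone upward), every world forces it.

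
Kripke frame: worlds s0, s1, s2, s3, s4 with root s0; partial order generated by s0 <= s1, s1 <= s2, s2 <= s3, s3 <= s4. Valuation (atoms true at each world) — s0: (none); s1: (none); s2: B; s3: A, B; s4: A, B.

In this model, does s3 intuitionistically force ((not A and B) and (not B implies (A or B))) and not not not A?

s3 does not force ((not A and B) and (not B implies (A or B))) and not not not A since s3 fails (not A and B) and (not B implies (A or B)).

No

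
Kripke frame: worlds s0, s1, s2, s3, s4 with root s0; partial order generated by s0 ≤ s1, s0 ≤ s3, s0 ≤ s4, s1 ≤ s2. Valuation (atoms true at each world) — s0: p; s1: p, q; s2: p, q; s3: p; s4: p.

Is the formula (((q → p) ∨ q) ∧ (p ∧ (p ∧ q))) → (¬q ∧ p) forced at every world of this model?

Not every world: s0 ⊮ (((q → p) ∨ q) ∧ (p ∧ (p ∧ q))) → (¬q ∧ p).
s0 ⊮ (((q → p) ∨ q) ∧ (p ∧ (p ∧ q))) → (¬q ∧ p): at the accessible world s1, s1 ⊩ ((q → p) ∨ q) ∧ (p ∧ (p ∧ q)) but s1 ⊮ ¬q ∧ p.
s1 ⊮ ¬q ∧ p since s1 fails ¬q.

No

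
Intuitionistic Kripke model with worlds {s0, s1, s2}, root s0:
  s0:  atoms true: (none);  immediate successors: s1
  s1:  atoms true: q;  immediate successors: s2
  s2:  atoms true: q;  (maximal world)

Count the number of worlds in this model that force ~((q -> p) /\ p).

3

s0: forces it.
s1: forces it.
s2: forces it.
Worlds forcing the formula: {s0, s1, s2}.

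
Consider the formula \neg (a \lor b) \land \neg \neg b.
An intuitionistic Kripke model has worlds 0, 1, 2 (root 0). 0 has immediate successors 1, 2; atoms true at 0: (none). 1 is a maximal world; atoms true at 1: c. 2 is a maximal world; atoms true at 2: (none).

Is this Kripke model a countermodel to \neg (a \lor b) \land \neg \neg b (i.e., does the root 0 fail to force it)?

Yes

0 \nVdash \neg (a \lor b) \land \neg \neg b since 0 fails \neg \neg b.
So the root 0 does not force \neg (a \lor b) \land \neg \neg b; the model is a countermodel.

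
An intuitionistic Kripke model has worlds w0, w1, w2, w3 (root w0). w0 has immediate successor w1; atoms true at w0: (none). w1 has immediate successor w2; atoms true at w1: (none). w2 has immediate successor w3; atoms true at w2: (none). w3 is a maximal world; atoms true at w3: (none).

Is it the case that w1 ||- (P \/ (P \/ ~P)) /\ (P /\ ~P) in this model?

w1 ||-/- (P \/ (P \/ ~P)) /\ (P /\ ~P) since w1 fails P /\ ~P.

No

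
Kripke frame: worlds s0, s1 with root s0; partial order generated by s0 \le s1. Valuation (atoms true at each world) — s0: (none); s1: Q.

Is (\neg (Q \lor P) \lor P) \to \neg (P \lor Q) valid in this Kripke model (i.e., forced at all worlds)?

Yes

s0 \Vdash (\neg (Q \lor P) \lor P) \to \neg (P \lor Q) vacuously: no world accessible from s0 forces the antecedent \neg (Q \lor P) \lor P.
Since the root s0 forces (\neg (Q \lor P) \lor P) \to \neg (P \lor Q) and forcing is persistent (monotone upward), every world forces it.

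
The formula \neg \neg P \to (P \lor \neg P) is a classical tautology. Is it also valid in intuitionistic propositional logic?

This is a variant of double-negation elimination (deriving excluded middle from double negation), which is not intuitionistically valid.
A Kripke countermodel: worlds u, v; order generated by u \le v; atoms true at each world — u:{}; v:{P}.
u \nVdash \neg \neg P \to (P \lor \neg P): already at u itself, u \Vdash \neg \neg P but u \nVdash P \lor \neg P.
u \nVdash P \lor \neg P: neither disjunct is forced at u.
u lacks atom P, so u \nVdash P.
So the root u does not force the formula.

No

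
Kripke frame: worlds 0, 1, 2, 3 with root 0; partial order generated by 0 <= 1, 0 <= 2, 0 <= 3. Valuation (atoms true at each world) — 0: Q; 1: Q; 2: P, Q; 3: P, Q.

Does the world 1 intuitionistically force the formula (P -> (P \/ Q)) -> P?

1 ||-/- (P -> (P \/ Q)) -> P: already at 1 itself, 1 ||- P -> (P \/ Q) but 1 ||-/- P.
1 lacks atom P, so 1 ||-/- P.

No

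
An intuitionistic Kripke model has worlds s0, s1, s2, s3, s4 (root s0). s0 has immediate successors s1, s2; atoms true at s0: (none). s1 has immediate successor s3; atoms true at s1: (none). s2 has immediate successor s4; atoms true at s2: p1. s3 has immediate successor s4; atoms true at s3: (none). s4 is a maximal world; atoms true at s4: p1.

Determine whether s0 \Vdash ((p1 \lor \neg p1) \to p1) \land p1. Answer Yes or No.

s0 \nVdash ((p1 \lor \neg p1) \to p1) \land p1 since s0 fails p1.

No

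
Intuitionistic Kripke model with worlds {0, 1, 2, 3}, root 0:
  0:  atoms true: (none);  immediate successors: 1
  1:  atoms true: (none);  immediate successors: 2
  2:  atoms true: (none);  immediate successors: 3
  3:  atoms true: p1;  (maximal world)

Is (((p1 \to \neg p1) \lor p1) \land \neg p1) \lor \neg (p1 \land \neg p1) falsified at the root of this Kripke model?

No

0 \Vdash (((p1 \to \neg p1) \lor p1) \land \neg p1) \lor \neg (p1 \land \neg p1) via the disjunct \neg (p1 \land \neg p1).
So the root 0 forces (((p1 \to \neg p1) \lor p1) \land \neg p1) \lor \neg (p1 \land \neg p1); the model is not a countermodel.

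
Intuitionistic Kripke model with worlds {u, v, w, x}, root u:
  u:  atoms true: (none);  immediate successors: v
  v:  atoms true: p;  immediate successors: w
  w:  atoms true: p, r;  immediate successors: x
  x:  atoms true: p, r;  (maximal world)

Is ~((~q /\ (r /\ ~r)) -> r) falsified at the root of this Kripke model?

Yes

u ||-/- ~((~q /\ (r /\ ~r)) -> r) since u is accessible from u and u ||- (~q /\ (r /\ ~r)) -> r.
u ||- (~q /\ (r /\ ~r)) -> r vacuously: no world accessible from u forces the antecedent ~q /\ (r /\ ~r).
So the root u does not force ~((~q /\ (r /\ ~r)) -> r); the model is a countermodel.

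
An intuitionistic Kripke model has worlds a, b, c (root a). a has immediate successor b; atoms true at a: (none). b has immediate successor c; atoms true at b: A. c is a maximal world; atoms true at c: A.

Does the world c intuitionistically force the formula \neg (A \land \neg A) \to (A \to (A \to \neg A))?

c \nVdash \neg (A \land \neg A) \to (A \to (A \to \neg A)): already at c itself, c \Vdash \neg (A \land \neg A) but c \nVdash A \to (A \to \neg A).
c \nVdash A \to (A \to \neg A): already at c itself, c \Vdash A but c \nVdash A \to \neg A.
c \nVdash A \to \neg A: already at c itself, c \Vdash A but c \nVdash \neg A.
c \nVdash \neg A since c is accessible from c and c \Vdash A.

No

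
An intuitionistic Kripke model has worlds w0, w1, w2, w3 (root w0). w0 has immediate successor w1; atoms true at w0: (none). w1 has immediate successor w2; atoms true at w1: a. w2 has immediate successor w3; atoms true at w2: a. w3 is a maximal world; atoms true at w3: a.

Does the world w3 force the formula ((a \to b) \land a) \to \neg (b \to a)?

Yes

w3 \Vdash ((a \to b) \land a) \to \neg (b \to a) vacuously: no world accessible from w3 forces the antecedent (a \to b) \land a.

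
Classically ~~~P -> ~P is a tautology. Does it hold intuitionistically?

Yes

This is triple-negation reduction, which is intuitionistically derivable.
Assume ~~~P and suppose P. Then ~~P (double-negation introduction), contradicting ~~~P. So ~P.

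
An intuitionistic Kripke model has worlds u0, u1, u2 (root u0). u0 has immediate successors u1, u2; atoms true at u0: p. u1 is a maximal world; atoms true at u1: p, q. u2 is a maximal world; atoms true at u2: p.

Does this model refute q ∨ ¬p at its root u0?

Yes

u0 ⊮ q ∨ ¬p: neither disjunct is forced at u0.
u0 lacks atom q, so u0 ⊮ q.
So the root u0 does not force q ∨ ¬p; the model is a countermodel.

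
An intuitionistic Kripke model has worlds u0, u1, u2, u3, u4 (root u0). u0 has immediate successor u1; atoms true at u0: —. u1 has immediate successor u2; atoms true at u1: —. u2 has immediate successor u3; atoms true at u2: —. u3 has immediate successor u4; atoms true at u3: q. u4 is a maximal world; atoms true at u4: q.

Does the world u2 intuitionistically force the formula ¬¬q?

u2 ⊩ ¬¬q: no world accessible from u2 forces ¬q.

Yes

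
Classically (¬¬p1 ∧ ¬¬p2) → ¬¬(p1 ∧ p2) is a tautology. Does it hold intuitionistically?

Yes

This is the distribution of double negation over conjunction, which is intuitionistically derivable.
Assume ¬¬p1, ¬¬p2, and ¬(p1 ∧ p2). From p1 we'd get ¬p2 (since p1 ∧ p2 is refuted), contradicting ¬¬p2; so ¬p1, contradicting ¬¬p1.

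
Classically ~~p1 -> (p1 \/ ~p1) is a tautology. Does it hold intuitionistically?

No

This is a variant of double-negation elimination (deriving excluded middle from double negation), which is not intuitionistically valid.
A Kripke countermodel: worlds w0, w1; order generated by w0 <= w1; atoms true at each world — w0:{}; w1:{p1}.
w0 ||-/- ~~p1 -> (p1 \/ ~p1): already at w0 itself, w0 ||- ~~p1 but w0 ||-/- p1 \/ ~p1.
w0 ||-/- p1 \/ ~p1: neither disjunct is forced at w0.
w0 lacks atom p1, so w0 ||-/- p1.
So the root w0 does not force the formula.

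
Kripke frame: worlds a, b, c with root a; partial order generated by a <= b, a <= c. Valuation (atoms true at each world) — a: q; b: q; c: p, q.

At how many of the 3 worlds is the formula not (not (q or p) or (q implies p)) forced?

a: does not force it — a does not force not (not (q or p) or (q implies p)) since c is accessible from a and c forces not (q or p) or (q implies p).
b: forces it.
c: does not force it — c does not force not (not (q or p) or (q implies p)) since c is accessible from c and c forces not (q or p) or (q implies p).
Worlds forcing the formula: {b}.

1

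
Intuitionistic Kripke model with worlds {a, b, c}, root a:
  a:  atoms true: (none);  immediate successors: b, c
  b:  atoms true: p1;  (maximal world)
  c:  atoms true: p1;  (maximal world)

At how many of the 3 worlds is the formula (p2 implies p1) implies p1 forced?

2

a: does not force it — a does not force (p2 implies p1) implies p1: already at a itself, a forces p2 implies p1 but a does not force p1.
b: forces it.
c: forces it.
Worlds forcing the formula: {b, c}.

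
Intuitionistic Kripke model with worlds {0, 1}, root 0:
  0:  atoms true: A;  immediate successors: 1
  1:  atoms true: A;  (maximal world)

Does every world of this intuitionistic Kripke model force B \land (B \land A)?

No

Not every world: 0 \nVdash B \land (B \land A).
0 \nVdash B \land (B \land A) since 0 fails B.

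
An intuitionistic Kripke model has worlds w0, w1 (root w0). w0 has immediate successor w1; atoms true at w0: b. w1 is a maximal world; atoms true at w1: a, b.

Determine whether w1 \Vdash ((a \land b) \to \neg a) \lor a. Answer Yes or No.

Yes

w1 \Vdash ((a \land b) \to \neg a) \lor a via the disjunct a.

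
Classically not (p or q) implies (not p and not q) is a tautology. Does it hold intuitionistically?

This is a constructively valid De Morgan direction (negated disjunction to conjunction of negations), which is intuitionistically derivable.
From not (p or q): if p held then p or q would, contradiction — so not p; similarly not q.

Yes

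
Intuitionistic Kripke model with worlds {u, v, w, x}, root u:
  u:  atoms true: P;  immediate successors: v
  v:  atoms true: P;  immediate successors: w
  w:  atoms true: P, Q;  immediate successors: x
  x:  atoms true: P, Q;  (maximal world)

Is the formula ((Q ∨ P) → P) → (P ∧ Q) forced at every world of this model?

Not every world: u ⊮ ((Q ∨ P) → P) → (P ∧ Q).
u ⊮ ((Q ∨ P) → P) → (P ∧ Q): already at u itself, u ⊩ (Q ∨ P) → P but u ⊮ P ∧ Q.
u ⊮ P ∧ Q since u fails Q.

No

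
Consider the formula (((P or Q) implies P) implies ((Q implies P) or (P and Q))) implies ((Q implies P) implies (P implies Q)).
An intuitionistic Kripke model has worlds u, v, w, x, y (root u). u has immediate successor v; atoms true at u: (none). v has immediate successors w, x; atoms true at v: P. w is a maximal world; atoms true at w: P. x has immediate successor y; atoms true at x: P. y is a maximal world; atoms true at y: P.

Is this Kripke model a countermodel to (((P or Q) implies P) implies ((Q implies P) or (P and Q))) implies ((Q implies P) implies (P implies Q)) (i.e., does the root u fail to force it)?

u does not force (((P or Q) implies P) implies ((Q implies P) or (P and Q))) implies ((Q implies P) implies (P implies Q)): already at u itself, u forces ((P or Q) implies P) implies ((Q implies P) or (P and Q)) but u does not force (Q implies P) implies (P implies Q).
u does not force (Q implies P) implies (P implies Q): already at u itself, u forces Q implies P but u does not force P implies Q.
u does not force P implies Q: at the accessible world v, v forces P but v does not force Q.
v lacks atom Q, so v does not force Q.
So the root u does not force (((P or Q) implies P) implies ((Q implies P) or (P and Q))) implies ((Q implies P) implies (P implies Q)); the model is a countermodel.

Yes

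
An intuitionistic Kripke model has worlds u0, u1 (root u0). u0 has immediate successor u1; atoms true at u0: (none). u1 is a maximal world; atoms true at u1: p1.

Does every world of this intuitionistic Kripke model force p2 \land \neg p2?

No

Not every world: u0 \nVdash p2 \land \neg p2.
u0 \nVdash p2 \land \neg p2 since u0 fails p2.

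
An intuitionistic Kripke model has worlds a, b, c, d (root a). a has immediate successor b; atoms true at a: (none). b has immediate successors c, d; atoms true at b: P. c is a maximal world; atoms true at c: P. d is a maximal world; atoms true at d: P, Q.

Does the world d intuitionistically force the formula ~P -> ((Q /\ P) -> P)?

d ||- ~P -> ((Q /\ P) -> P) vacuously: no world accessible from d forces the antecedent ~P.

Yes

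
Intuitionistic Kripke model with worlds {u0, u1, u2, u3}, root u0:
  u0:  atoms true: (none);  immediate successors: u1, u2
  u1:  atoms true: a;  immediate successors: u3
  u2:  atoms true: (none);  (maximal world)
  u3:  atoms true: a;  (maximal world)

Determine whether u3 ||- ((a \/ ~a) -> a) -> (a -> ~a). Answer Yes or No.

No

u3 ||-/- ((a \/ ~a) -> a) -> (a -> ~a): already at u3 itself, u3 ||- (a \/ ~a) -> a but u3 ||-/- a -> ~a.
u3 ||-/- a -> ~a: already at u3 itself, u3 ||- a but u3 ||-/- ~a.
u3 ||-/- ~a since u3 is accessible from u3 and u3 ||- a.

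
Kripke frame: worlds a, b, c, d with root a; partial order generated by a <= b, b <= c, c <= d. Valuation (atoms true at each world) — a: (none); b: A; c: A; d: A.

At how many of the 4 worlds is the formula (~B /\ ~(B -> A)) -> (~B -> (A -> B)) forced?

a: forces it.
b: forces it.
c: forces it.
d: forces it.
Worlds forcing the formula: {a, b, c, d}.

4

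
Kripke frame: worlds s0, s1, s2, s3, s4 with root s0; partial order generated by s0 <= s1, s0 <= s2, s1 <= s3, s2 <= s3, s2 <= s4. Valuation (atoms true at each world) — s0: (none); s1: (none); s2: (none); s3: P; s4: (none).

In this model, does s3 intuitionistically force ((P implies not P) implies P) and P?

s3 forces ((P implies not P) implies P) and P since s3 forces both conjuncts.

Yes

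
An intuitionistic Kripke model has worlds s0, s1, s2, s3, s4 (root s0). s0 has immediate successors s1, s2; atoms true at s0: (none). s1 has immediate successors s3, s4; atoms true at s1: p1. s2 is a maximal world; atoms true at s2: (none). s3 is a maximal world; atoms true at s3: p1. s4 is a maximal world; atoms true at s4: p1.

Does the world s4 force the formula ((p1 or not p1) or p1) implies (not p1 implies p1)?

Yes

s4 forces ((p1 or not p1) or p1) implies (not p1 implies p1): every world accessible from s4 that forces (p1 or not p1) or p1 (namely s4) also forces not p1 implies p1.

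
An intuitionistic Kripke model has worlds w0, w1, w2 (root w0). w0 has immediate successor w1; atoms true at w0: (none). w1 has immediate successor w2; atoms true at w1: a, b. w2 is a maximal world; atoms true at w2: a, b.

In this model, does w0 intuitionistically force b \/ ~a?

w0 ||-/- b \/ ~a: neither disjunct is forced at w0.
w0 lacks atom b, so w0 ||-/- b.

No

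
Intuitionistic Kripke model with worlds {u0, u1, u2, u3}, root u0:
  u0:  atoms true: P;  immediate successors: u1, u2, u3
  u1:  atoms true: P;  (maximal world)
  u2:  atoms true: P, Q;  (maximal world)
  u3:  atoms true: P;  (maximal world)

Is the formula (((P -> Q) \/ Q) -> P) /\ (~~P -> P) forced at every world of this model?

Yes

u0 ||- (((P -> Q) \/ Q) -> P) /\ (~~P -> P) since u0 forces both conjuncts.
Since the root u0 forces (((P -> Q) \/ Q) -> P) /\ (~~P -> P) and forcing is persistent (monotone upward), every world forces it.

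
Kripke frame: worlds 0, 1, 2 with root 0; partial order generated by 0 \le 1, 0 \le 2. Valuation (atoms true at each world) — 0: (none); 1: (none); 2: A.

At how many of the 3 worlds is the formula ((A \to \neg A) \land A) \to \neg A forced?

3

0: forces it.
1: forces it.
2: forces it.
Worlds forcing the formula: {0, 1, 2}.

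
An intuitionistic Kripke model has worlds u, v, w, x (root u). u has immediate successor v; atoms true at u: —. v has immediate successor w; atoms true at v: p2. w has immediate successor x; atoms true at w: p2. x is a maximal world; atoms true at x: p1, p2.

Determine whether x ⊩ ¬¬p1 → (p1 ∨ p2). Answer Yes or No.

x ⊩ ¬¬p1 → (p1 ∨ p2): every world accessible from x that forces ¬¬p1 (namely x) also forces p1 ∨ p2.

Yes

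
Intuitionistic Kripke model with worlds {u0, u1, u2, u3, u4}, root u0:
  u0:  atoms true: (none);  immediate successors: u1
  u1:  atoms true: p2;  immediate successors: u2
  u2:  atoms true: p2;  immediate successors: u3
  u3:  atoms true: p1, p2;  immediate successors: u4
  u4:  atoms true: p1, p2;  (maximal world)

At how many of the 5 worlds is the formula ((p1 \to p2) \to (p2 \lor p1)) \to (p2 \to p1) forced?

2

u0: does not force it — u0 \nVdash ((p1 \to p2) \to (p2 \lor p1)) \to (p2 \to p1): at the accessible world u1, u1 \Vdash (p1 \to p2) \to (p2 \lor p1) but u1 \nVdash p2 \to p1.
u1: does not force it.
u2: does not force it.
u3: forces it.
u4: forces it.
Worlds forcing the formula: {u3, u4}.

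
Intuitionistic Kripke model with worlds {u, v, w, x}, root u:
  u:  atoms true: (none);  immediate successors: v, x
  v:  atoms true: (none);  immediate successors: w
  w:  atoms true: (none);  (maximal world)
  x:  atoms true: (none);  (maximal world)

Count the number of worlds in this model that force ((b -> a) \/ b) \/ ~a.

4

u: forces it.
v: forces it.
w: forces it.
x: forces it.
Worlds forcing the formula: {u, v, w, x}.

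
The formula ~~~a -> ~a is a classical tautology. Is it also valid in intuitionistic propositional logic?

Yes

This is triple-negation reduction, which is intuitionistically derivable.
Assume ~~~a and suppose a. Then ~~a (double-negation introduction), contradicting ~~~a. So ~a.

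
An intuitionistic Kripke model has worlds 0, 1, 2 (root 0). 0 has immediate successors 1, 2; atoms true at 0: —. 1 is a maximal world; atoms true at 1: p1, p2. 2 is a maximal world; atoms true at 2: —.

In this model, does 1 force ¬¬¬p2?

1 ⊮ ¬¬¬p2 since 1 is accessible from 1 and 1 ⊩ ¬¬p2.
1 ⊩ ¬¬p2: no world accessible from 1 forces ¬p2.

No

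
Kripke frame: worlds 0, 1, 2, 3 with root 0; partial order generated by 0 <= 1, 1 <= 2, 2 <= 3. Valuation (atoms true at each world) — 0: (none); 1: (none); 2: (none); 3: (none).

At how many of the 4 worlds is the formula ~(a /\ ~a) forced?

4

0: forces it.
1: forces it.
2: forces it.
3: forces it.
Worlds forcing the formula: {0, 1, 2, 3}.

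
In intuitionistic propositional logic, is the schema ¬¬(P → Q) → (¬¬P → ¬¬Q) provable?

This is the distribution of double negation over implication, which is intuitionistically derivable.
Assume ¬¬(P → Q) and ¬¬P; suppose ¬Q. Then P → Q would give ¬P (by contraposition), contradicting ¬¬P; so ¬(P → Q), contradicting ¬¬(P → Q). Hence ¬¬Q.

Yes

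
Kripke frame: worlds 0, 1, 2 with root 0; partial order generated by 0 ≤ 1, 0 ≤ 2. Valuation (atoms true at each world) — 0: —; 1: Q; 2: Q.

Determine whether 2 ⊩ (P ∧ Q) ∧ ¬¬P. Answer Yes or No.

No

2 ⊮ (P ∧ Q) ∧ ¬¬P since 2 fails P ∧ Q.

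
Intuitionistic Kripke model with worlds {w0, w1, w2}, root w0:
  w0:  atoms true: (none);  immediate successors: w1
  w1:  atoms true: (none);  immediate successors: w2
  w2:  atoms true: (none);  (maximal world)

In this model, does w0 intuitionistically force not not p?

No

w0 does not force not not p since w0 is accessible from w0 and w0 forces not p.
w0 forces not p: no world accessible from w0 forces p.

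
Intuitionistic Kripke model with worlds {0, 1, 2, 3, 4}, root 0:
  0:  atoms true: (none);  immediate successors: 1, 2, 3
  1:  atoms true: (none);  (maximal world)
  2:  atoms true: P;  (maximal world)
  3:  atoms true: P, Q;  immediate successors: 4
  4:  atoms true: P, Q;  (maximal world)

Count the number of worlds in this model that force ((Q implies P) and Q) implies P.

5

0: forces it.
1: forces it.
2: forces it.
3: forces it.
4: forces it.
Worlds forcing the formula: {0, 1, 2, 3, 4}.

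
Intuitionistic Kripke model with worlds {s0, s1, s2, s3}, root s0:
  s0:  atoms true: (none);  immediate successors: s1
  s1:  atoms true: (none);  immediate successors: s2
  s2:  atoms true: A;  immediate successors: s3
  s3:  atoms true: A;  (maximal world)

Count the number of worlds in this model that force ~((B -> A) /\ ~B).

0

s0: does not force it — s0 ||-/- ~((B -> A) /\ ~B) since s0 is accessible from s0 and s0 ||- (B -> A) /\ ~B.
s1: does not force it — s1 ||-/- ~((B -> A) /\ ~B) since s1 is accessible from s1 and s1 ||- (B -> A) /\ ~B.
s2: does not force it — s2 ||-/- ~((B -> A) /\ ~B) since s2 is accessible from s2 and s2 ||- (B -> A) /\ ~B.
s3: does not force it.
Worlds forcing the formula: { }.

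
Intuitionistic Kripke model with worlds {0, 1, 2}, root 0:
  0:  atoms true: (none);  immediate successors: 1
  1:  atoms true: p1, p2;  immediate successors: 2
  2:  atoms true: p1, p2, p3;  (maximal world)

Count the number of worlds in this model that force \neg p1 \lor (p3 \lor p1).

0: does not force it — 0 \nVdash \neg p1 \lor (p3 \lor p1): neither disjunct is forced at 0.
1: forces it.
2: forces it.
Worlds forcing the formula: {1, 2}.

2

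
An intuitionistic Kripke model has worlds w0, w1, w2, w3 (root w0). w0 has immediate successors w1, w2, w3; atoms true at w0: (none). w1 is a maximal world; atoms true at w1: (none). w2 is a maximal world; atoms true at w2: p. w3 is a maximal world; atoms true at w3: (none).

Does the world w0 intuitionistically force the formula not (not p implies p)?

w0 does not force not (not p implies p) since w2 is accessible from w0 and w2 forces not p implies p.
w2 forces not p implies p vacuously: no world accessible from w2 forces the antecedent not p.

No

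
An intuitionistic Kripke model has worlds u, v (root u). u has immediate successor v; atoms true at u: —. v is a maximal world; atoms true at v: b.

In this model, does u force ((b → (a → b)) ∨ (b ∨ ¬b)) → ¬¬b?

Yes

u ⊩ ((b → (a → b)) ∨ (b ∨ ¬b)) → ¬¬b: every world accessible from u that forces (b → (a → b)) ∨ (b ∨ ¬b) (namely u, v) also forces ¬¬b.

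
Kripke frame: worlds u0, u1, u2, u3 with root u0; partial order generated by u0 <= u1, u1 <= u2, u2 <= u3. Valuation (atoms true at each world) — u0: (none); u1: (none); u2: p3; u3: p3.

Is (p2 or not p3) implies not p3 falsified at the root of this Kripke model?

No

u0 forces (p2 or not p3) implies not p3 vacuously: no world accessible from u0 forces the antecedent p2 or not p3.
So the root u0 forces (p2 or not p3) implies not p3; the model is not a countermodel.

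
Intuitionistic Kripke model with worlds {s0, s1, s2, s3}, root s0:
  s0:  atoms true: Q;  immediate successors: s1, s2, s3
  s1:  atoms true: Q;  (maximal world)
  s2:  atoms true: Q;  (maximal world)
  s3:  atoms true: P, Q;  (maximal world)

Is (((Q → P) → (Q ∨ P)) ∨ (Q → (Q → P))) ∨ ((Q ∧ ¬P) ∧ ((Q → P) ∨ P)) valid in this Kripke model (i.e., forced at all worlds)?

s0 ⊩ (((Q → P) → (Q ∨ P)) ∨ (Q → (Q → P))) ∨ ((Q ∧ ¬P) ∧ ((Q → P) ∨ P)) via the disjunct ((Q → P) → (Q ∨ P)) ∨ (Q → (Q → P)).
Since the root s0 forces (((Q → P) → (Q ∨ P)) ∨ (Q → (Q → P))) ∨ ((Q ∧ ¬P) ∧ ((Q → P) ∨ P)) and forcing is persistent (monotone upward), every world forces it.

Yes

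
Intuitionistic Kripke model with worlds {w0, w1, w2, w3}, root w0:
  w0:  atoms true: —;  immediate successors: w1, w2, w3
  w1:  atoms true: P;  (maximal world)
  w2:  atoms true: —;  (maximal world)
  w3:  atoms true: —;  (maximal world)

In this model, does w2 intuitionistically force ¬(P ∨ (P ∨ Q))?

Yes

w2 ⊩ ¬(P ∨ (P ∨ Q)): no world accessible from w2 forces P ∨ (P ∨ Q).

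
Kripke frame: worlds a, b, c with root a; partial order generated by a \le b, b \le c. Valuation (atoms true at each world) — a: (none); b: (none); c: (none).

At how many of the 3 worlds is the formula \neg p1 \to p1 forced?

a: does not force it — a \nVdash \neg p1 \to p1: already at a itself, a \Vdash \neg p1 but a \nVdash p1.
b: does not force it — b \nVdash \neg p1 \to p1: already at b itself, b \Vdash \neg p1 but b \nVdash p1.
c: does not force it.
Worlds forcing the formula: { }.

0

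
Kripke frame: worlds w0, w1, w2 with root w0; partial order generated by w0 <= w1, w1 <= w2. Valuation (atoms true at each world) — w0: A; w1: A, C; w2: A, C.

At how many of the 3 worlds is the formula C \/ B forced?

w0: does not force it — w0 ||-/- C \/ B: neither disjunct is forced at w0.
w1: forces it.
w2: forces it.
Worlds forcing the formula: {w1, w2}.

2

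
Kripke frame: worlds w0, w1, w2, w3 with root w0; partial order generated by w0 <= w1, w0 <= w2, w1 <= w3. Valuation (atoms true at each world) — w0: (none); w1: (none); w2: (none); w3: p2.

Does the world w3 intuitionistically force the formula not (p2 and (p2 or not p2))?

No

w3 does not force not (p2 and (p2 or not p2)) since w3 is accessible from w3 and w3 forces p2 and (p2 or not p2).
w3 forces p2 and (p2 or not p2) since w3 forces both conjuncts.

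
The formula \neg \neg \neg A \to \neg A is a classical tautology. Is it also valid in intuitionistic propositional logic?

Yes

This is triple-negation reduction, which is intuitionistically derivable.
Assume \neg \neg \neg A and suppose A. Then \neg \neg A (double-negation introduction), contradicting \neg \neg \neg A. So \neg A.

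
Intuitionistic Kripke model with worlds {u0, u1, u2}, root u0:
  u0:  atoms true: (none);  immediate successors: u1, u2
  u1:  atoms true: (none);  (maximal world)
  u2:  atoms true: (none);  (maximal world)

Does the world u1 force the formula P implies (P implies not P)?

u1 forces P implies (P implies not P) vacuously: no world accessible from u1 forces the antecedent P.

Yes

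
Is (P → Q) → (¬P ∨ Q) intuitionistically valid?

This is the material-implication-as-disjunction principle, which is not intuitionistically valid.
A Kripke countermodel: worlds s0, s1; order generated by s0 ≤ s1; atoms true at each world — s0:{}; s1:{P,Q}.
s0 ⊮ (P → Q) → (¬P ∨ Q): already at s0 itself, s0 ⊩ P → Q but s0 ⊮ ¬P ∨ Q.
s0 ⊮ ¬P ∨ Q: neither disjunct is forced at s0.
s0 ⊮ ¬P since s1 is accessible from s0 and s1 ⊩ P.
So the root s0 does not force the formula.

No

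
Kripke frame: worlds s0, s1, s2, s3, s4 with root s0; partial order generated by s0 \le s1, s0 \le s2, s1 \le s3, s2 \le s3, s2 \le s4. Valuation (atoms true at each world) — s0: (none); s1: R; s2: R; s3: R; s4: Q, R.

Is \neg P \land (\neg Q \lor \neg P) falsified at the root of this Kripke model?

s0 \Vdash \neg P \land (\neg Q \lor \neg P) since s0 forces both conjuncts.
So the root s0 forces \neg P \land (\neg Q \lor \neg P); the model is not a countermodel.

No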